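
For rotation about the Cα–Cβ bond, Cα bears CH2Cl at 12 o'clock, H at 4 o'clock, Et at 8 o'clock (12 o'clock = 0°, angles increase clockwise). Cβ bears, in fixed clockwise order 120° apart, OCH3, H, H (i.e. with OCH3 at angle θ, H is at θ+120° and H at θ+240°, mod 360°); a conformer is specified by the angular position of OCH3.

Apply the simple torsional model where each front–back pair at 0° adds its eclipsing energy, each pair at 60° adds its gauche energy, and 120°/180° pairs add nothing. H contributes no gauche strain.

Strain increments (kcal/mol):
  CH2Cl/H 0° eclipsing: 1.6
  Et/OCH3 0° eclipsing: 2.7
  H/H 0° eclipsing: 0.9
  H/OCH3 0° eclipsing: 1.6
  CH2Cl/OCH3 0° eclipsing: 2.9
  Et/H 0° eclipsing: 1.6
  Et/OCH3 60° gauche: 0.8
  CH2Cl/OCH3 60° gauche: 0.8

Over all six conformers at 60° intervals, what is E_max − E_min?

4.6 kcal/mol

OCH3 at 0° (eclipsed): CH2Cl–OCH3 eclipsed, H–H eclipsed, Et–H eclipsed; 2.9 + 0.9 + 1.6 = 5.4 kcal/mol.
OCH3 at 60° (staggered): CH2Cl–OCH3 gauche; 0.8 = 0.8 kcal/mol.
OCH3 at 120° (eclipsed): CH2Cl–H eclipsed, H–OCH3 eclipsed, Et–H eclipsed; 1.6 + 1.6 + 1.6 = 4.8 kcal/mol.
OCH3 at 180° (staggered): Et–OCH3 gauche; 0.8 = 0.8 kcal/mol.
OCH3 at 240° (eclipsed): CH2Cl–H eclipsed, H–H eclipsed, Et–OCH3 eclipsed; 1.6 + 0.9 + 2.7 = 5.2 kcal/mol.
OCH3 at 300° (staggered): CH2Cl–OCH3 gauche, Et–OCH3 gauche; 0.8 + 0.8 = 1.6 kcal/mol.
Max at 0° (5.4 kcal/mol), min at 60° (0.8 kcal/mol); barrier = 4.6 kcal/mol.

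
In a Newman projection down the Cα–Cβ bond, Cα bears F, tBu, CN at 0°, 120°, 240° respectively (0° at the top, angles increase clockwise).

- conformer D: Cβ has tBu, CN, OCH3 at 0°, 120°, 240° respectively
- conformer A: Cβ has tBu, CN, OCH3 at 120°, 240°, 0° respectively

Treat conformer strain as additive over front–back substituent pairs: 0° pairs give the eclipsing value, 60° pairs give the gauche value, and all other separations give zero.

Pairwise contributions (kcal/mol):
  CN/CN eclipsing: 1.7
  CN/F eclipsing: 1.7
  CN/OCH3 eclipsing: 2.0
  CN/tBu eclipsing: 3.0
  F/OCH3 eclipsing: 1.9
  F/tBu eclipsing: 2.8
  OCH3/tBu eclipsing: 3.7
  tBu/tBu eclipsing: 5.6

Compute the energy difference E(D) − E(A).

-1.4 kcal/mol

D is eclipsed. F at 0° is eclipsed with tBu at 0° (2.8); tBu at 120° is eclipsed with CN at 120° (3.0); CN at 240° is eclipsed with OCH3 at 240° (2.0). Total 7.8 kcal/mol.
A is eclipsed. F at 0° is eclipsed with OCH3 at 0° (1.9); tBu at 120° is eclipsed with tBu at 120° (5.6); CN at 240° is eclipsed with CN at 240° (1.7). Total 9.2 kcal/mol.
E(D) − E(A) = 7.8 − 9.2 = -1.4 kcal/mol.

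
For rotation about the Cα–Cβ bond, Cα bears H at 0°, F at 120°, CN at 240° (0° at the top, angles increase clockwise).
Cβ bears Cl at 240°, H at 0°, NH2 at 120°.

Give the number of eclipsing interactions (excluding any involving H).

Non-H eclipsing pairs: F(120°)/NH2(120°); CN(240°)/Cl(240°) — 2 interactions.

2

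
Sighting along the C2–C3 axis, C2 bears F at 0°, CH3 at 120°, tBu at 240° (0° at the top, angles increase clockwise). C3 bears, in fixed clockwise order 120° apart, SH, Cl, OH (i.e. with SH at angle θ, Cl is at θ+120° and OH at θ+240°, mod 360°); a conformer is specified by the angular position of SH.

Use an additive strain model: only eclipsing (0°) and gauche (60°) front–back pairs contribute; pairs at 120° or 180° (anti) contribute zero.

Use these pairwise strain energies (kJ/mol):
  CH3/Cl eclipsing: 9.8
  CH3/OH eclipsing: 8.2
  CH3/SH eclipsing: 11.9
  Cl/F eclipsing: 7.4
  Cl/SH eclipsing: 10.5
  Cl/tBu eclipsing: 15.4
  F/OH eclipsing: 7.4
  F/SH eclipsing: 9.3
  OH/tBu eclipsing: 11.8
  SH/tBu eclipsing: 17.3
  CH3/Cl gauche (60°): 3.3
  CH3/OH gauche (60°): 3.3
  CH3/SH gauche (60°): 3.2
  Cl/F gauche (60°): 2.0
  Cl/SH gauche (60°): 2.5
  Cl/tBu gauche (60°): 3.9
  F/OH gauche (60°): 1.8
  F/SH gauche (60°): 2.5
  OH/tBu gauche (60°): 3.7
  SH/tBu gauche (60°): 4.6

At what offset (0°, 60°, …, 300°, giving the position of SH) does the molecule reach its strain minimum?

60°

SH at 0° (eclipsed): F–SH eclipsed, CH3–Cl eclipsed, tBu–OH eclipsed; 9.3 + 9.8 + 11.8 = 30.9 kJ/mol.
SH at 60° (staggered): F–SH gauche, F–OH gauche, CH3–SH gauche, CH3–Cl gauche, tBu–Cl gauche, tBu–OH gauche; 2.5 + 1.8 + 3.2 + 3.3 + 3.9 + 3.7 = 18.4 kJ/mol.
SH at 120° (eclipsed): F–OH eclipsed, CH3–SH eclipsed, tBu–Cl eclipsed; 7.4 + 11.9 + 15.4 = 34.7 kJ/mol.
SH at 180° (staggered): F–Cl gauche, F–OH gauche, CH3–SH gauche, CH3–OH gauche, tBu–SH gauche, tBu–Cl gauche; 2.0 + 1.8 + 3.2 + 3.3 + 4.6 + 3.9 = 18.8 kJ/mol.
SH at 240° (eclipsed): F–Cl eclipsed, CH3–OH eclipsed, tBu–SH eclipsed; 7.4 + 8.2 + 17.3 = 32.9 kJ/mol.
SH at 300° (staggered): F–SH gauche, F–Cl gauche, CH3–Cl gauche, CH3–OH gauche, tBu–SH gauche, tBu–OH gauche; 2.5 + 2.0 + 3.3 + 3.3 + 4.6 + 3.7 = 19.4 kJ/mol.
The minimum (18.4 kJ/mol) occurs with SH at 60°.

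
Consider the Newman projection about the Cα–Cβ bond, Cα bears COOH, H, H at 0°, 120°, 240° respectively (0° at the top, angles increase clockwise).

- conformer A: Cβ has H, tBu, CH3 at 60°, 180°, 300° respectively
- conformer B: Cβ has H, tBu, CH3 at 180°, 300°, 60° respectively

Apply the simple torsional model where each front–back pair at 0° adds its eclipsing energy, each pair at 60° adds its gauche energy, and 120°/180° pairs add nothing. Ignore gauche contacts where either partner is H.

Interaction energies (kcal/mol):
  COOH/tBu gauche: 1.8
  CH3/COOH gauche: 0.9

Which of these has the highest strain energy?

A (staggered): COOH(0°)/CH3(300°) gauche 0.9 → 0.9 kcal/mol.
B (staggered): COOH(0°)/tBu(300°) gauche 1.8; COOH(0°)/CH3(60°) gauche 0.9 → 2.7 kcal/mol.
B has the highest total (2.7 kcal/mol).

B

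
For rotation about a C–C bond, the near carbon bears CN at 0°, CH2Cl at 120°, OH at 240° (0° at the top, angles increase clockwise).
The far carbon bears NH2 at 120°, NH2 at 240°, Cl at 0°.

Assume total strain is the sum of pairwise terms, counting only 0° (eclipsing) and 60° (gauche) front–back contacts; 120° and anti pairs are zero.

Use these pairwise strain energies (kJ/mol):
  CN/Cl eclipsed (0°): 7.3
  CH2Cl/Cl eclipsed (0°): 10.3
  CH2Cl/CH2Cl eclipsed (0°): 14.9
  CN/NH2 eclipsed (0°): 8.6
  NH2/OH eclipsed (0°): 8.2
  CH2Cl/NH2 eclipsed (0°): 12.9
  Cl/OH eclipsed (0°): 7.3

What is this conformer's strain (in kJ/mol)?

This conformer (eclipsed): CN(0°)/Cl(0°) eclipsed 7.3; CH2Cl(120°)/NH2(120°) eclipsed 12.9; OH(240°)/NH2(240°) eclipsed 8.2 → 28.4 kJ/mol.

28.4 kJ/mol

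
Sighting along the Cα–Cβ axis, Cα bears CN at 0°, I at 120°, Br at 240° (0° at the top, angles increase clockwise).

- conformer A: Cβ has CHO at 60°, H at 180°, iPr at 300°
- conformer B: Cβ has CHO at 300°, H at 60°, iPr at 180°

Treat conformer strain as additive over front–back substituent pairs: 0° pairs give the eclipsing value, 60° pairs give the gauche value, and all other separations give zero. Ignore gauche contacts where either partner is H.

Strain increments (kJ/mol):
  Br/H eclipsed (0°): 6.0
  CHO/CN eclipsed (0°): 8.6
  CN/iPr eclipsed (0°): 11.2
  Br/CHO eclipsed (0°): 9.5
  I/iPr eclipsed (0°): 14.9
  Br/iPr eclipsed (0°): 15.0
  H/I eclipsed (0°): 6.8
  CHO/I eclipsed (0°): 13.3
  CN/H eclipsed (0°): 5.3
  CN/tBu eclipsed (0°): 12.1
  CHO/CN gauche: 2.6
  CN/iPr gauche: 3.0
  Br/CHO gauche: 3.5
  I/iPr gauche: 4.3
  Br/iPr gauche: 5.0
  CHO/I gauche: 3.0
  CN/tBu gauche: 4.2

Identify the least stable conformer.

B

A (staggered): CN–CHO gauche, CN–iPr gauche, I–CHO gauche, Br–iPr gauche; 2.6 + 3.0 + 3.0 + 5.0 = 13.6 kJ/mol.
B (staggered): CN–CHO gauche, I–iPr gauche, Br–CHO gauche, Br–iPr gauche; 2.6 + 4.3 + 3.5 + 5.0 = 15.4 kJ/mol.
B has the highest total (15.4 kJ/mol).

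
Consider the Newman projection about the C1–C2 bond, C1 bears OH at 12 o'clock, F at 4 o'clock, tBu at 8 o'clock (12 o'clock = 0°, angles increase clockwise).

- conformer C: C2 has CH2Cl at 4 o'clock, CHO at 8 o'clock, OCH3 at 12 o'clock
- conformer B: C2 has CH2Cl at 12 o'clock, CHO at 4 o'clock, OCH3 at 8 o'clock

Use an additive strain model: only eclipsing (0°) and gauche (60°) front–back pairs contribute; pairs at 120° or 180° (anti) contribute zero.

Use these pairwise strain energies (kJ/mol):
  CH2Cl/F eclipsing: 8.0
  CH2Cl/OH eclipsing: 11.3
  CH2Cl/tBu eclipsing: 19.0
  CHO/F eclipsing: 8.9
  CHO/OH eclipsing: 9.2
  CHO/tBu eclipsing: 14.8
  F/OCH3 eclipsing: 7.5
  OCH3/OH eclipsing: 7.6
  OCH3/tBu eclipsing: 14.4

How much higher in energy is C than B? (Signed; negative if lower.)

-4.2 kJ/mol

C is eclipsed. OH at 0° is eclipsed with OCH3 at 0° (7.6); F at 120° is eclipsed with CH2Cl at 120° (8.0); tBu at 240° is eclipsed with CHO at 240° (14.8). Total 30.4 kJ/mol.
B is eclipsed. OH at 0° is eclipsed with CH2Cl at 0° (11.3); F at 120° is eclipsed with CHO at 120° (8.9); tBu at 240° is eclipsed with OCH3 at 240° (14.4). Total 34.6 kJ/mol.
E(C) − E(B) = 30.4 − 34.6 = -4.2 kJ/mol.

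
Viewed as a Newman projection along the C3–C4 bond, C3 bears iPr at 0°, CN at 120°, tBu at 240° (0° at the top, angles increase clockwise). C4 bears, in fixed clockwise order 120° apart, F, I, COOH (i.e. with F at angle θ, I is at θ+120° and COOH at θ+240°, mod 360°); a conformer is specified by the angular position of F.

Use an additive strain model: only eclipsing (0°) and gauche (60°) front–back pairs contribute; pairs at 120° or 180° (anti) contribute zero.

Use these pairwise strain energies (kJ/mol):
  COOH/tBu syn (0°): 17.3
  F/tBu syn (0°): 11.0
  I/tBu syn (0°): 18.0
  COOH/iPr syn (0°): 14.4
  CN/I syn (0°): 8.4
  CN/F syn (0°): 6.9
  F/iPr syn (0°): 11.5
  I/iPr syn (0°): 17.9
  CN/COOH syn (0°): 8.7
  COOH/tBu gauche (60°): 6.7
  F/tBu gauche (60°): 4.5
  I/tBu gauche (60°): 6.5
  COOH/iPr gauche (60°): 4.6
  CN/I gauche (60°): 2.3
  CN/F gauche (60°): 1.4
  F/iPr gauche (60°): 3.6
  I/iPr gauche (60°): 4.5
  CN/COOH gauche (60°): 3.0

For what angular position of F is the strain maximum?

120°

F at 0° (eclipsed): iPr–F eclipsed, CN–I eclipsed, tBu–COOH eclipsed; 11.5 + 8.4 + 17.3 = 37.2 kJ/mol.
F at 60° (staggered): iPr–F gauche, iPr–COOH gauche, CN–F gauche, CN–I gauche, tBu–I gauche, tBu–COOH gauche; 3.6 + 4.6 + 1.4 + 2.3 + 6.5 + 6.7 = 25.1 kJ/mol.
F at 120° (eclipsed): iPr–COOH eclipsed, CN–F eclipsed, tBu–I eclipsed; 14.4 + 6.9 + 18.0 = 39.3 kJ/mol.
F at 180° (staggered): iPr–I gauche, iPr–COOH gauche, CN–F gauche, CN–COOH gauche, tBu–F gauche, tBu–I gauche; 4.5 + 4.6 + 1.4 + 3.0 + 4.5 + 6.5 = 24.5 kJ/mol.
F at 240° (eclipsed): iPr–I eclipsed, CN–COOH eclipsed, tBu–F eclipsed; 17.9 + 8.7 + 11.0 = 37.6 kJ/mol.
F at 300° (staggered): iPr–F gauche, iPr–I gauche, CN–I gauche, CN–COOH gauche, tBu–F gauche, tBu–COOH gauche; 3.6 + 4.5 + 2.3 + 3.0 + 4.5 + 6.7 = 24.6 kJ/mol.
The maximum (39.3 kJ/mol) occurs with F at 120°.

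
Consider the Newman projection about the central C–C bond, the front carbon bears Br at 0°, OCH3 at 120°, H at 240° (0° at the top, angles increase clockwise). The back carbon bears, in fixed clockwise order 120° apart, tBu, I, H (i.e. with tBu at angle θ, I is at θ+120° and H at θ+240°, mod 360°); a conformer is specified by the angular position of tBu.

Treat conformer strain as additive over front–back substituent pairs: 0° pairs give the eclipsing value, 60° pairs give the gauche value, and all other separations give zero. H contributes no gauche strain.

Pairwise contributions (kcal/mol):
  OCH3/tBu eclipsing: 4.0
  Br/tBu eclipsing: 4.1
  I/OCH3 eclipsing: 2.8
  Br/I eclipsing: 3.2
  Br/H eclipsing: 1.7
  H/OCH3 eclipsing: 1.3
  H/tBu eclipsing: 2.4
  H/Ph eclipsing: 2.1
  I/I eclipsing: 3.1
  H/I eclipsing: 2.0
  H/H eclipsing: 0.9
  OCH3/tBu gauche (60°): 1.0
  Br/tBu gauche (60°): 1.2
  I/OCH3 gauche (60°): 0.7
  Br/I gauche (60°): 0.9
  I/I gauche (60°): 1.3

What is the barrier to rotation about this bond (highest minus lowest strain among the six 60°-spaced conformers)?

tBu at 0° (eclipsed): Br(0°)/tBu(0°) eclipsed 4.1; OCH3(120°)/I(120°) eclipsed 2.8; H(240°)/H(240°) eclipsed 0.9 → 7.8 kcal/mol.
tBu at 60° (staggered): Br(0°)/tBu(60°) gauche 1.2; OCH3(120°)/tBu(60°) gauche 1.0; OCH3(120°)/I(180°) gauche 0.7 → 2.9 kcal/mol.
tBu at 120° (eclipsed): Br(0°)/H(0°) eclipsed 1.7; OCH3(120°)/tBu(120°) eclipsed 4.0; H(240°)/I(240°) eclipsed 2.0 → 7.7 kcal/mol.
tBu at 180° (staggered): Br(0°)/I(300°) gauche 0.9; OCH3(120°)/tBu(180°) gauche 1.0 → 1.9 kcal/mol.
tBu at 240° (eclipsed): Br(0°)/I(0°) eclipsed 3.2; OCH3(120°)/H(120°) eclipsed 1.3; H(240°)/tBu(240°) eclipsed 2.4 → 6.9 kcal/mol.
tBu at 300° (staggered): Br(0°)/tBu(300°) gauche 1.2; Br(0°)/I(60°) gauche 0.9; OCH3(120°)/I(60°) gauche 0.7 → 2.8 kcal/mol.
Max at 0° (7.8 kcal/mol), min at 180° (1.9 kcal/mol); barrier = 5.9 kcal/mol.

5.9 kcal/mol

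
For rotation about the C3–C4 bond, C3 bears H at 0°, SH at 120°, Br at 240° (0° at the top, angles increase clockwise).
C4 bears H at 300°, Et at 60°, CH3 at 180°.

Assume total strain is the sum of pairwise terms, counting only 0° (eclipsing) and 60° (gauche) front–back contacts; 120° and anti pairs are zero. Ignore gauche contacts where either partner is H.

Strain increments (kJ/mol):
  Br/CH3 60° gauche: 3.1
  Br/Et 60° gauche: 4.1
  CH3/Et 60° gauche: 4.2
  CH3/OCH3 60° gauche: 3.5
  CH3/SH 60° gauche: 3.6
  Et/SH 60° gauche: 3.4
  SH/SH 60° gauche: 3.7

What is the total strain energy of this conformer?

This conformer (staggered): SH(120°)/Et(60°) gauche 3.4; SH(120°)/CH3(180°) gauche 3.6; Br(240°)/CH3(180°) gauche 3.1 → 10.1 kJ/mol.

10.1 kJ/mol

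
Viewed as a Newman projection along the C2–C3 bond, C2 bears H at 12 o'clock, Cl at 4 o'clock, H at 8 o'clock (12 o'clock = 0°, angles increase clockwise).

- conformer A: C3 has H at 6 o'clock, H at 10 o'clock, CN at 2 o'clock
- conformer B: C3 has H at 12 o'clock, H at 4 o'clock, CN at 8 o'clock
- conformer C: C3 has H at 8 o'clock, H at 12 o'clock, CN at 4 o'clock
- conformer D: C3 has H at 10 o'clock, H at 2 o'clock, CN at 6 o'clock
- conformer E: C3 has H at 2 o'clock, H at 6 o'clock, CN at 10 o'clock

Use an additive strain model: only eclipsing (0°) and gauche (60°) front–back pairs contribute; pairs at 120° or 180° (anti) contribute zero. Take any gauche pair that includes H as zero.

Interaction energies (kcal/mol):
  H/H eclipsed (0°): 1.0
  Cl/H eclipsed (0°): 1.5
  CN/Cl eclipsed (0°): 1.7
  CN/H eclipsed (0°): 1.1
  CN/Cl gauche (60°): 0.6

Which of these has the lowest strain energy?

E

A (staggered): Cl–CN gauche; 0.6 = 0.6 kcal/mol.
B (eclipsed): H–H eclipsed, Cl–H eclipsed, H–CN eclipsed; 1.0 + 1.5 + 1.1 = 3.6 kcal/mol.
C (eclipsed): H–H eclipsed, Cl–CN eclipsed, H–H eclipsed; 1.0 + 1.7 + 1.0 = 3.7 kcal/mol.
D (staggered): Cl–CN gauche; 0.6 = 0.6 kcal/mol.
E (staggered): no non-H gauche contacts → 0.0 kcal/mol.
E has the lowest total (0.0 kcal/mol).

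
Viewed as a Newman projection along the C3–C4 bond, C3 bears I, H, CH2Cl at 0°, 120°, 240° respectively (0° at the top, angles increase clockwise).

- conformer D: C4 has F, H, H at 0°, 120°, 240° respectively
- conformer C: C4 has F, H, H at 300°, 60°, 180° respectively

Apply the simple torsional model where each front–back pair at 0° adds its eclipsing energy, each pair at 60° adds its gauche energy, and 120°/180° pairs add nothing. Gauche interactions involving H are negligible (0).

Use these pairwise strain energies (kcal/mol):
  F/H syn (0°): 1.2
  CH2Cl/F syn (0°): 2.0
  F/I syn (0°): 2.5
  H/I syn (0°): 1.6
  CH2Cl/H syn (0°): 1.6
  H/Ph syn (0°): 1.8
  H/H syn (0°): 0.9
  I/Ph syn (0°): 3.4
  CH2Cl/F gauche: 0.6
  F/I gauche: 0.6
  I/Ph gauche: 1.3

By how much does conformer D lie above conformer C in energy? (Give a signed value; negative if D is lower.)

D is eclipsed. I at 0° is eclipsed with F at 0° (2.5); H at 120° is eclipsed with H at 120° (0.9); CH2Cl at 240° is eclipsed with H at 240° (1.6). Total 5.0 kcal/mol.
C is staggered. I at 0° is gauche with F at 300° (0.6); CH2Cl at 240° is gauche with F at 300° (0.6). Total 1.2 kcal/mol.
E(D) − E(C) = 5.0 − 1.2 = +3.8 kcal/mol.

+3.8 kcal/mol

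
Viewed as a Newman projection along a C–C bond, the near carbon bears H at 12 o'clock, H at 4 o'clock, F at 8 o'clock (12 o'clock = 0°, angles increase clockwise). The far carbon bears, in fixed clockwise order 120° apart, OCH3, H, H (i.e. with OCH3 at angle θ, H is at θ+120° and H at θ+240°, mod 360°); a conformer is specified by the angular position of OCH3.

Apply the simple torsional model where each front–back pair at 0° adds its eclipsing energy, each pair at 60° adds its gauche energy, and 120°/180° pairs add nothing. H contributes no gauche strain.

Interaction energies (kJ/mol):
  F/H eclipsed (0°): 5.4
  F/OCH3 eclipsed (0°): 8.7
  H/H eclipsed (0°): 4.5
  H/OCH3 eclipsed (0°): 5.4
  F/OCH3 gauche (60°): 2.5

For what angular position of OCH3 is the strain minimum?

60°

OCH3 at 0° (eclipsed): H(0°)/OCH3(0°) eclipsed 5.4; H(120°)/H(120°) eclipsed 4.5; F(240°)/H(240°) eclipsed 5.4 → 15.3 kJ/mol.
OCH3 at 60° (staggered): no non-H gauche contacts → 0.0 kJ/mol.
OCH3 at 120° (eclipsed): H(0°)/H(0°) eclipsed 4.5; H(120°)/OCH3(120°) eclipsed 5.4; F(240°)/H(240°) eclipsed 5.4 → 15.3 kJ/mol.
OCH3 at 180° (staggered): F(240°)/OCH3(180°) gauche 2.5 → 2.5 kJ/mol.
OCH3 at 240° (eclipsed): H(0°)/H(0°) eclipsed 4.5; H(120°)/H(120°) eclipsed 4.5; F(240°)/OCH3(240°) eclipsed 8.7 → 17.7 kJ/mol.
OCH3 at 300° (staggered): F(240°)/OCH3(300°) gauche 2.5 → 2.5 kJ/mol.
The minimum (0.0 kJ/mol) occurs with OCH3 at 60°.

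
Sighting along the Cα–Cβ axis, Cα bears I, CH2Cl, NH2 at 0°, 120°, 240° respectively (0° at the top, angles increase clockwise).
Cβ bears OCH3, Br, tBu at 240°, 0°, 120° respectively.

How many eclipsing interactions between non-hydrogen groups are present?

3

Non-H eclipsing pairs: I(0°)/Br(0°); CH2Cl(120°)/tBu(120°); NH2(240°)/OCH3(240°) — 3 interactions.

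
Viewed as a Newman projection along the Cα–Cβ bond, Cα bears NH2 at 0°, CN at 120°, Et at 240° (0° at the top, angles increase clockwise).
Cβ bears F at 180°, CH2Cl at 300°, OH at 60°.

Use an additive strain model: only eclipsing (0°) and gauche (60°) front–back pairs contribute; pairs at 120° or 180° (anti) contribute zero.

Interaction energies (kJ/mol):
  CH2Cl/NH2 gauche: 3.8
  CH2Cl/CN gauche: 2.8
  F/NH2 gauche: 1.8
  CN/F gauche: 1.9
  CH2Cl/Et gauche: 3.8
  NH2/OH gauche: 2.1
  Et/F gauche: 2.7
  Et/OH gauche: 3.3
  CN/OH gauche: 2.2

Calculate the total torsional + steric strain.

16.5 kJ/mol

This conformer (staggered): NH2–CH2Cl gauche, NH2–OH gauche, CN–F gauche, CN–OH gauche, Et–F gauche, Et–CH2Cl gauche; 3.8 + 2.1 + 1.9 + 2.2 + 2.7 + 3.8 = 16.5 kJ/mol.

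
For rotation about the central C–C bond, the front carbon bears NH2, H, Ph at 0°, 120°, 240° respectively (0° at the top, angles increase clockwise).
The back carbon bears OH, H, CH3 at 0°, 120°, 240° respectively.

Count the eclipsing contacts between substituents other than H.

Non-H eclipsing pairs: NH2(0°)/OH(0°); Ph(240°)/CH3(240°) — 2 interactions.

2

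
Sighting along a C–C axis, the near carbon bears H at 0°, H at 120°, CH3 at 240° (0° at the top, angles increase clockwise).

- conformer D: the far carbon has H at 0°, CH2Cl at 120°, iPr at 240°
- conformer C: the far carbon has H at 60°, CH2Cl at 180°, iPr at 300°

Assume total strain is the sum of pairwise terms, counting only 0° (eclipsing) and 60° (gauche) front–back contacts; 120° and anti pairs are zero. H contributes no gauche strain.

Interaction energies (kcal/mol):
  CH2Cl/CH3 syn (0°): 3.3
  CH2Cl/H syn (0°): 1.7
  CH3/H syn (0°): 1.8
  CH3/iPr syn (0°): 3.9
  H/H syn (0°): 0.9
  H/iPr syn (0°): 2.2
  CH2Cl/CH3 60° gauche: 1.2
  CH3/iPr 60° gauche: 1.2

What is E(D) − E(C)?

D (eclipsed): H(0°)/H(0°) eclipsed 0.9; H(120°)/CH2Cl(120°) eclipsed 1.7; CH3(240°)/iPr(240°) eclipsed 3.9 → 6.5 kcal/mol.
C (staggered): CH3(240°)/CH2Cl(180°) gauche 1.2; CH3(240°)/iPr(300°) gauche 1.2 → 2.4 kcal/mol.
E(D) − E(C) = 6.5 − 2.4 = +4.1 kcal/mol.

+4.1 kcal/mol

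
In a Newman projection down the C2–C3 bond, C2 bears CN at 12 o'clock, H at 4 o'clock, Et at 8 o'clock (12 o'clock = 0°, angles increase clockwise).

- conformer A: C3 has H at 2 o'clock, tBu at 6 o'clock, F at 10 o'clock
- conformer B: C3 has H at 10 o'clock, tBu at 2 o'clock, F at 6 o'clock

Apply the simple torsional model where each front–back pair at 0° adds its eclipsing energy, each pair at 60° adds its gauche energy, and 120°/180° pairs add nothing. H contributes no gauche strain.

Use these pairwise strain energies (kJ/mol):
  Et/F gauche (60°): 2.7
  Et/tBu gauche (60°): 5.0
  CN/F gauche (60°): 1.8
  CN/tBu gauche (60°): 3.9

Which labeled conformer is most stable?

A (staggered): CN(0°)/F(300°) gauche 1.8; Et(240°)/tBu(180°) gauche 5.0; Et(240°)/F(300°) gauche 2.7 → 9.5 kJ/mol.
B (staggered): CN(0°)/tBu(60°) gauche 3.9; Et(240°)/F(180°) gauche 2.7 → 6.6 kJ/mol.
B has the lowest total (6.6 kJ/mol).

B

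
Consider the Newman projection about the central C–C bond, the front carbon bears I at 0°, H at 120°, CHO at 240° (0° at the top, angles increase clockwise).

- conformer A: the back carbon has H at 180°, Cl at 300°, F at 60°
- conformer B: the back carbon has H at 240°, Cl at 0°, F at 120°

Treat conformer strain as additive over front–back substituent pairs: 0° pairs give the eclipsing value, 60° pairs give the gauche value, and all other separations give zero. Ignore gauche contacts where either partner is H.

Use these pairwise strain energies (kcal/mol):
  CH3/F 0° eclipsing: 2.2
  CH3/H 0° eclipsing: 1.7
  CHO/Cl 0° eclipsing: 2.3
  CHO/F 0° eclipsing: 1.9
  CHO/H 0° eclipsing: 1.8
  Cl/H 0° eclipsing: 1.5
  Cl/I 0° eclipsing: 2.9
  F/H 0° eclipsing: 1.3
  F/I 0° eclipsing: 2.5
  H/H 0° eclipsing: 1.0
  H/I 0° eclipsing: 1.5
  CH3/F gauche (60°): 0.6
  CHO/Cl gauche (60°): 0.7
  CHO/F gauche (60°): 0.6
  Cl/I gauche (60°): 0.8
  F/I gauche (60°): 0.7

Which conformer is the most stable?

A is staggered. I at 0° is gauche with Cl at 300° (0.8); I at 0° is gauche with F at 60° (0.7); CHO at 240° is gauche with Cl at 300° (0.7). Total 2.2 kcal/mol.
B is eclipsed. I at 0° is eclipsed with Cl at 0° (2.9); H at 120° is eclipsed with F at 120° (1.3); CHO at 240° is eclipsed with H at 240° (1.8). Total 6.0 kcal/mol.
A has the lowest total (2.2 kcal/mol).

A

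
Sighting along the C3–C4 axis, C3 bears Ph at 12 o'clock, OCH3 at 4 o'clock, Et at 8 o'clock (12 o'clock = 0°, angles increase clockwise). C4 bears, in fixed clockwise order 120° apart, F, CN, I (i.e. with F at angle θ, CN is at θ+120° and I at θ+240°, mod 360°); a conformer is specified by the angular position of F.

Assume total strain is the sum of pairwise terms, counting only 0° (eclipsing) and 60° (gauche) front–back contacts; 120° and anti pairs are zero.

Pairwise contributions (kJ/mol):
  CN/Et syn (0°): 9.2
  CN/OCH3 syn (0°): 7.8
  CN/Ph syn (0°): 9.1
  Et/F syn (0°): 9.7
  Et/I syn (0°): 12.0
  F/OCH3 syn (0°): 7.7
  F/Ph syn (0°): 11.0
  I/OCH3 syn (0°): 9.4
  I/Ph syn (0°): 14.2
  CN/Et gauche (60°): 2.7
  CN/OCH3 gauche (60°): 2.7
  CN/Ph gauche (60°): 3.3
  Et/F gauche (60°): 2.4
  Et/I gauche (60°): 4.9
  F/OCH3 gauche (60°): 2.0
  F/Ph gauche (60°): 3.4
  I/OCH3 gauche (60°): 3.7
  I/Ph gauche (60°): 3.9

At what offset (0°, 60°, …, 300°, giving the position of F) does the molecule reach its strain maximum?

120°

F at 0° (eclipsed): Ph(0°)/F(0°) eclipsed 11.0; OCH3(120°)/CN(120°) eclipsed 7.8; Et(240°)/I(240°) eclipsed 12.0 → 30.8 kJ/mol.
F at 60° (staggered): Ph(0°)/F(60°) gauche 3.4; Ph(0°)/I(300°) gauche 3.9; OCH3(120°)/F(60°) gauche 2.0; OCH3(120°)/CN(180°) gauche 2.7; Et(240°)/CN(180°) gauche 2.7; Et(240°)/I(300°) gauche 4.9 → 19.6 kJ/mol.
F at 120° (eclipsed): Ph(0°)/I(0°) eclipsed 14.2; OCH3(120°)/F(120°) eclipsed 7.7; Et(240°)/CN(240°) eclipsed 9.2 → 31.1 kJ/mol.
F at 180° (staggered): Ph(0°)/CN(300°) gauche 3.3; Ph(0°)/I(60°) gauche 3.9; OCH3(120°)/F(180°) gauche 2.0; OCH3(120°)/I(60°) gauche 3.7; Et(240°)/F(180°) gauche 2.4; Et(240°)/CN(300°) gauche 2.7 → 18.0 kJ/mol.
F at 240° (eclipsed): Ph(0°)/CN(0°) eclipsed 9.1; OCH3(120°)/I(120°) eclipsed 9.4; Et(240°)/F(240°) eclipsed 9.7 → 28.2 kJ/mol.
F at 300° (staggered): Ph(0°)/F(300°) gauche 3.4; Ph(0°)/CN(60°) gauche 3.3; OCH3(120°)/CN(60°) gauche 2.7; OCH3(120°)/I(180°) gauche 3.7; Et(240°)/F(300°) gauche 2.4; Et(240°)/I(180°) gauche 4.9 → 20.4 kJ/mol.
The maximum (31.1 kJ/mol) occurs with F at 120°.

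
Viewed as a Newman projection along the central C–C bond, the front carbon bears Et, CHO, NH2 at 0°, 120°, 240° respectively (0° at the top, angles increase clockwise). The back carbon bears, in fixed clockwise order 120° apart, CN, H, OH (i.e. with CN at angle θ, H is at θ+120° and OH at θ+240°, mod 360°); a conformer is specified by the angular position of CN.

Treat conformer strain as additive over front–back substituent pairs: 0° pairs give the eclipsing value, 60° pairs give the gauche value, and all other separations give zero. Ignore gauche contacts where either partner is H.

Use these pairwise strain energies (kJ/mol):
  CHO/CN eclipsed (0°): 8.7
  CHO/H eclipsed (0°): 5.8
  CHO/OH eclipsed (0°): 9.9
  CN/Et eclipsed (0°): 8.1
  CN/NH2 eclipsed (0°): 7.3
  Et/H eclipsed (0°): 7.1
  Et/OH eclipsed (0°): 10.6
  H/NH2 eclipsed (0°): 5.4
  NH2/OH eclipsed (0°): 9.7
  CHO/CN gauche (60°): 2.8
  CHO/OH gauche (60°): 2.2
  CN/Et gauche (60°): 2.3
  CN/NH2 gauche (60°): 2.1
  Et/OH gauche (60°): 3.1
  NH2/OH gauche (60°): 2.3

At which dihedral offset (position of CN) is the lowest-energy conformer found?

CN at 0° is eclipsed. Et at 0° is eclipsed with CN at 0° (8.1); CHO at 120° is eclipsed with H at 120° (5.8); NH2 at 240° is eclipsed with OH at 240° (9.7). Total 23.6 kJ/mol.
CN at 60° is staggered. Et at 0° is gauche with CN at 60° (2.3); Et at 0° is gauche with OH at 300° (3.1); CHO at 120° is gauche with CN at 60° (2.8); NH2 at 240° is gauche with OH at 300° (2.3). Total 10.5 kJ/mol.
CN at 120° is eclipsed. Et at 0° is eclipsed with OH at 0° (10.6); CHO at 120° is eclipsed with CN at 120° (8.7); NH2 at 240° is eclipsed with H at 240° (5.4). Total 24.7 kJ/mol.
CN at 180° is staggered. Et at 0° is gauche with OH at 60° (3.1); CHO at 120° is gauche with CN at 180° (2.8); CHO at 120° is gauche with OH at 60° (2.2); NH2 at 240° is gauche with CN at 180° (2.1). Total 10.2 kJ/mol.
CN at 240° is eclipsed. Et at 0° is eclipsed with H at 0° (7.1); CHO at 120° is eclipsed with OH at 120° (9.9); NH2 at 240° is eclipsed with CN at 240° (7.3). Total 24.3 kJ/mol.
CN at 300° is staggered. Et at 0° is gauche with CN at 300° (2.3); CHO at 120° is gauche with OH at 180° (2.2); NH2 at 240° is gauche with CN at 300° (2.1); NH2 at 240° is gauche with OH at 180° (2.3). Total 8.9 kJ/mol.
The minimum (8.9 kJ/mol) occurs with CN at 300°.

300°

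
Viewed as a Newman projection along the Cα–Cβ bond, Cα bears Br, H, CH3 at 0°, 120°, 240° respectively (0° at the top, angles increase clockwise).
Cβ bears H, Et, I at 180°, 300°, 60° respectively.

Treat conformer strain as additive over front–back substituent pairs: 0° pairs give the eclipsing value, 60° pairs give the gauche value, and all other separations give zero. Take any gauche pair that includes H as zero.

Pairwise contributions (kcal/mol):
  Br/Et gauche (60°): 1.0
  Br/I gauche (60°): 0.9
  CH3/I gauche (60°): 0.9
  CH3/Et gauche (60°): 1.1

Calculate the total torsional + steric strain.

3.0 kcal/mol

This conformer (staggered): Br(0°)/Et(300°) gauche 1.0; Br(0°)/I(60°) gauche 0.9; CH3(240°)/Et(300°) gauche 1.1 → 3.0 kcal/mol.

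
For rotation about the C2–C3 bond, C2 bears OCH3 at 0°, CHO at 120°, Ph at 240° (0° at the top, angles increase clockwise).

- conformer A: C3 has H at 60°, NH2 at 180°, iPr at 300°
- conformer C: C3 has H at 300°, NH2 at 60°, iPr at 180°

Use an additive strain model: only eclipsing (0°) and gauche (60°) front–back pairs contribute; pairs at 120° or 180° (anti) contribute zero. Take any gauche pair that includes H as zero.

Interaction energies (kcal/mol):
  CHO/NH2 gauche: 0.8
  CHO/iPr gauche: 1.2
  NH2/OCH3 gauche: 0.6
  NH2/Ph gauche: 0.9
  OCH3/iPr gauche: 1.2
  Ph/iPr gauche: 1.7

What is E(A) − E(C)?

A (staggered): OCH3(0°)/iPr(300°) gauche 1.2; CHO(120°)/NH2(180°) gauche 0.8; Ph(240°)/NH2(180°) gauche 0.9; Ph(240°)/iPr(300°) gauche 1.7 → 4.6 kcal/mol.
C (staggered): OCH3(0°)/NH2(60°) gauche 0.6; CHO(120°)/NH2(60°) gauche 0.8; CHO(120°)/iPr(180°) gauche 1.2; Ph(240°)/iPr(180°) gauche 1.7 → 4.3 kcal/mol.
E(A) − E(C) = 4.6 − 4.3 = +0.3 kcal/mol.

+0.3 kcal/mol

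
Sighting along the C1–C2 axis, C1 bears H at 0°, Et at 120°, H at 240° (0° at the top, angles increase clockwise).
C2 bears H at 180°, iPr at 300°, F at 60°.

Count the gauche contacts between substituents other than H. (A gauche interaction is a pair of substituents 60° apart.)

1

Non-H gauche pairs: Et(120°)/F(60°) — 1 interaction.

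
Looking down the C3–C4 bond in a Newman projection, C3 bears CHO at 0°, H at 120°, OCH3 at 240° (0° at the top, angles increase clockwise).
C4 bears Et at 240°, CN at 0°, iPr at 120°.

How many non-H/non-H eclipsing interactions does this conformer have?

Non-H eclipsing pairs: CHO(0°)/CN(0°); OCH3(240°)/Et(240°) — 2 interactions.

2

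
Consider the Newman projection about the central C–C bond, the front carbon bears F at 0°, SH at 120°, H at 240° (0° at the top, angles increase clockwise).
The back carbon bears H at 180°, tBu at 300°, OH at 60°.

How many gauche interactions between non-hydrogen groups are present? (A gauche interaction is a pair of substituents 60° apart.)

Non-H gauche pairs: F(0°)/tBu(300°); F(0°)/OH(60°); SH(120°)/OH(60°) — 3 interactions.

3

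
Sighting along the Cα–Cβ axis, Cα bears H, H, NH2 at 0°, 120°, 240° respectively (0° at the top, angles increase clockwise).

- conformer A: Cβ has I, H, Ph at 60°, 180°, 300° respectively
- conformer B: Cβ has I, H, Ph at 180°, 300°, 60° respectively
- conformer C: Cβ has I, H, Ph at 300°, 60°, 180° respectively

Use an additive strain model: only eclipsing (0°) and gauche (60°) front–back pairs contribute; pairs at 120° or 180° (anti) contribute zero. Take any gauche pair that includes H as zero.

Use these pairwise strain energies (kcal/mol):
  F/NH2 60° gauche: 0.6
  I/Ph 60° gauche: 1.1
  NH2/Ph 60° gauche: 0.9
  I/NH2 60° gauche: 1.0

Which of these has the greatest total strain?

A (staggered): NH2(240°)/Ph(300°) gauche 0.9 → 0.9 kcal/mol.
B (staggered): NH2(240°)/I(180°) gauche 1.0 → 1.0 kcal/mol.
C (staggered): NH2(240°)/I(300°) gauche 1.0; NH2(240°)/Ph(180°) gauche 0.9 → 1.9 kcal/mol.
C has the highest total (1.9 kcal/mol).

C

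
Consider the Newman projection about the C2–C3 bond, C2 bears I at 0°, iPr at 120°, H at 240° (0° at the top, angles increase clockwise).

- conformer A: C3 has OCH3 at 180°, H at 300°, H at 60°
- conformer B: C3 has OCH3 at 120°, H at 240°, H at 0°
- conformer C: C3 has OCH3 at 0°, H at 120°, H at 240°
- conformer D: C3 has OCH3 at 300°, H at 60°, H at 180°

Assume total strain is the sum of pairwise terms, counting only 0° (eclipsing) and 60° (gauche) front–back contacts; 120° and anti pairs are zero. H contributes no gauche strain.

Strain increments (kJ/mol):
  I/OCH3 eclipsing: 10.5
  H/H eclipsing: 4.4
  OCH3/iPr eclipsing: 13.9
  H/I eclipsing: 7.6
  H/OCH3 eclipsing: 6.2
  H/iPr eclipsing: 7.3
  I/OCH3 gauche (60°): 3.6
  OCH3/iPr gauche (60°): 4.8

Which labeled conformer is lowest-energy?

A is staggered. iPr at 120° is gauche with OCH3 at 180° (4.8). Total 4.8 kJ/mol.
B is eclipsed. I at 0° is eclipsed with H at 0° (7.6); iPr at 120° is eclipsed with OCH3 at 120° (13.9); H at 240° is eclipsed with H at 240° (4.4). Total 25.9 kJ/mol.
C is eclipsed. I at 0° is eclipsed with OCH3 at 0° (10.5); iPr at 120° is eclipsed with H at 120° (7.3); H at 240° is eclipsed with H at 240° (4.4). Total 22.2 kJ/mol.
D is staggered. I at 0° is gauche with OCH3 at 300° (3.6). Total 3.6 kJ/mol.
D has the lowest total (3.6 kJ/mol).

D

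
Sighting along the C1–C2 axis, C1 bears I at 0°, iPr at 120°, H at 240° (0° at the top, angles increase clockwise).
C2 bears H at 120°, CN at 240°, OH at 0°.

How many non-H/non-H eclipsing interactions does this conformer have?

Non-H eclipsing pairs: I(0°)/OH(0°) — 1 interaction.

1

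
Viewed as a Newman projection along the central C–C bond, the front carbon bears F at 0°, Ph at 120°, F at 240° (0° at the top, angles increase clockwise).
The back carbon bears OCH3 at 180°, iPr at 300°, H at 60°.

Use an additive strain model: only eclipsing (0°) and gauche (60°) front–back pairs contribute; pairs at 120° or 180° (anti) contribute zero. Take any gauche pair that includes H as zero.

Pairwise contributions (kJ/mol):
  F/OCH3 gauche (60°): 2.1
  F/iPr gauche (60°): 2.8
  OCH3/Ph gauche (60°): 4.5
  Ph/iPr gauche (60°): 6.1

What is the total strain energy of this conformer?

This conformer is staggered. F at 0° is gauche with iPr at 300° (2.8); Ph at 120° is gauche with OCH3 at 180° (4.5); F at 240° is gauche with OCH3 at 180° (2.1); F at 240° is gauche with iPr at 300° (2.8). Total 12.2 kJ/mol.

12.2 kJ/mol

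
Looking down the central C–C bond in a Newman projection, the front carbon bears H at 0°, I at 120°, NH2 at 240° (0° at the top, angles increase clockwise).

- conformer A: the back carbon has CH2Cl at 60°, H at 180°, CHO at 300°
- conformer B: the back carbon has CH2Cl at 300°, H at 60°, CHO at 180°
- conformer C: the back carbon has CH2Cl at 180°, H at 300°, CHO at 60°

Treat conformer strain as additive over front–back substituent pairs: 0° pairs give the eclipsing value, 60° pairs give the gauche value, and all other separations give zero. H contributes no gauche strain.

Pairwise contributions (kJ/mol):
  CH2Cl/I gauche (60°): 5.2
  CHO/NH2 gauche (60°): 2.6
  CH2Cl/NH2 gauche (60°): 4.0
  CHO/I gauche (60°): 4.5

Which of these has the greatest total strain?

A (staggered): I–CH2Cl gauche, NH2–CHO gauche; 5.2 + 2.6 = 7.8 kJ/mol.
B (staggered): I–CHO gauche, NH2–CH2Cl gauche, NH2–CHO gauche; 4.5 + 4.0 + 2.6 = 11.1 kJ/mol.
C (staggered): I–CH2Cl gauche, I–CHO gauche, NH2–CH2Cl gauche; 5.2 + 4.5 + 4.0 = 13.7 kJ/mol.
C has the highest total (13.7 kJ/mol).

C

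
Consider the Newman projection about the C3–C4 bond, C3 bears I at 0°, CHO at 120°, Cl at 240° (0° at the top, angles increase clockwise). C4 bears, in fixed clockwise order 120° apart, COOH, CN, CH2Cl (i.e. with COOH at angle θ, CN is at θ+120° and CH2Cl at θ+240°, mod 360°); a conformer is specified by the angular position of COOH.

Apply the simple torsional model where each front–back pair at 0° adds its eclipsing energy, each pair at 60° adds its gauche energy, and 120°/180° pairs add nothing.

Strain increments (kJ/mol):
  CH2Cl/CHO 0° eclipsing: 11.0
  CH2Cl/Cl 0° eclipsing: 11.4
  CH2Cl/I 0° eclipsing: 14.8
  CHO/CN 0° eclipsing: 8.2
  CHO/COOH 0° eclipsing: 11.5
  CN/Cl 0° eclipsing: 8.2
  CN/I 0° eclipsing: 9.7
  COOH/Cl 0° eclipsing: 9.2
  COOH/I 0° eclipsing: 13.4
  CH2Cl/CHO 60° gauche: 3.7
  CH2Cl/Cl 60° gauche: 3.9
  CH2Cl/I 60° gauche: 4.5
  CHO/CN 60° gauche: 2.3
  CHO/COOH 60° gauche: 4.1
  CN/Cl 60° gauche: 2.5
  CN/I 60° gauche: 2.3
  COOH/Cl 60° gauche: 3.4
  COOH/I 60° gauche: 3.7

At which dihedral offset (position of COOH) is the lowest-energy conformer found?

COOH at 0° is eclipsed. I at 0° is eclipsed with COOH at 0° (13.4); CHO at 120° is eclipsed with CN at 120° (8.2); Cl at 240° is eclipsed with CH2Cl at 240° (11.4). Total 33.0 kJ/mol.
COOH at 60° is staggered. I at 0° is gauche with COOH at 60° (3.7); I at 0° is gauche with CH2Cl at 300° (4.5); CHO at 120° is gauche with COOH at 60° (4.1); CHO at 120° is gauche with CN at 180° (2.3); Cl at 240° is gauche with CN at 180° (2.5); Cl at 240° is gauche with CH2Cl at 300° (3.9). Total 21.0 kJ/mol.
COOH at 120° is eclipsed. I at 0° is eclipsed with CH2Cl at 0° (14.8); CHO at 120° is eclipsed with COOH at 120° (11.5); Cl at 240° is eclipsed with CN at 240° (8.2). Total 34.5 kJ/mol.
COOH at 180° is staggered. I at 0° is gauche with CN at 300° (2.3); I at 0° is gauche with CH2Cl at 60° (4.5); CHO at 120° is gauche with COOH at 180° (4.1); CHO at 120° is gauche with CH2Cl at 60° (3.7); Cl at 240° is gauche with COOH at 180° (3.4); Cl at 240° is gauche with CN at 300° (2.5). Total 20.5 kJ/mol.
COOH at 240° is eclipsed. I at 0° is eclipsed with CN at 0° (9.7); CHO at 120° is eclipsed with CH2Cl at 120° (11.0); Cl at 240° is eclipsed with COOH at 240° (9.2). Total 29.9 kJ/mol.
COOH at 300° is staggered. I at 0° is gauche with COOH at 300° (3.7); I at 0° is gauche with CN at 60° (2.3); CHO at 120° is gauche with CN at 60° (2.3); CHO at 120° is gauche with CH2Cl at 180° (3.7); Cl at 240° is gauche with COOH at 300° (3.4); Cl at 240° is gauche with CH2Cl at 180° (3.9). Total 19.3 kJ/mol.
The minimum (19.3 kJ/mol) occurs with COOH at 300°.

300°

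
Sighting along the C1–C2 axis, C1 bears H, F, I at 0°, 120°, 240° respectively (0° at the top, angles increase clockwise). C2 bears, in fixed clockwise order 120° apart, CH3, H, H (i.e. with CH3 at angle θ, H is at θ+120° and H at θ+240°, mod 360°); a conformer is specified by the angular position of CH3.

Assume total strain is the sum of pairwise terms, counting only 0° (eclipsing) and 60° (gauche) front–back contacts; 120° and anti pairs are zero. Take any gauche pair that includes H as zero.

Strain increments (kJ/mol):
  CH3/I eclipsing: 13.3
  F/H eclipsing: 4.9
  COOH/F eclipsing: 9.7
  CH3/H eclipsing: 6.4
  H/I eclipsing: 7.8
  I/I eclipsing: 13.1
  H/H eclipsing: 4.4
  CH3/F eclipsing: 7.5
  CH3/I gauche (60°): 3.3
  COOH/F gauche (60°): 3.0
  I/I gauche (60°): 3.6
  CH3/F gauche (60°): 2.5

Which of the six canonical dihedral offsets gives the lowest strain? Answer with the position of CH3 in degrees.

60°

CH3 at 0° (eclipsed): H–CH3 eclipsed, F–H eclipsed, I–H eclipsed; 6.4 + 4.9 + 7.8 = 19.1 kJ/mol.
CH3 at 60° (staggered): F–CH3 gauche; 2.5 = 2.5 kJ/mol.
CH3 at 120° (eclipsed): H–H eclipsed, F–CH3 eclipsed, I–H eclipsed; 4.4 + 7.5 + 7.8 = 19.7 kJ/mol.
CH3 at 180° (staggered): F–CH3 gauche, I–CH3 gauche; 2.5 + 3.3 = 5.8 kJ/mol.
CH3 at 240° (eclipsed): H–H eclipsed, F–H eclipsed, I–CH3 eclipsed; 4.4 + 4.9 + 13.3 = 22.6 kJ/mol.
CH3 at 300° (staggered): I–CH3 gauche; 3.3 = 3.3 kJ/mol.
The minimum (2.5 kJ/mol) occurs with CH3 at 60°.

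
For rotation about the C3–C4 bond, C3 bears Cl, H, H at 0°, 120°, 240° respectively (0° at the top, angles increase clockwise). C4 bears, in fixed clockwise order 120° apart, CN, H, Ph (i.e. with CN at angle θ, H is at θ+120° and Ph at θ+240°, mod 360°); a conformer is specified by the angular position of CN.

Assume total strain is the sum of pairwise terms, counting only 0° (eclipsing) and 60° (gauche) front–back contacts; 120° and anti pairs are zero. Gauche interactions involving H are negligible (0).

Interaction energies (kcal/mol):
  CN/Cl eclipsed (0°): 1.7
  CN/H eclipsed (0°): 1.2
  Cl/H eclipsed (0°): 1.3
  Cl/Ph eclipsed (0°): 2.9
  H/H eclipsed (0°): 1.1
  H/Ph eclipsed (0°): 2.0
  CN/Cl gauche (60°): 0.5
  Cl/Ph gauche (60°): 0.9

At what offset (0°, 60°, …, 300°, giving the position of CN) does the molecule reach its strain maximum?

120°

CN at 0° is eclipsed. Cl at 0° is eclipsed with CN at 0° (1.7); H at 120° is eclipsed with H at 120° (1.1); H at 240° is eclipsed with Ph at 240° (2.0). Total 4.8 kcal/mol.
CN at 60° is staggered. Cl at 0° is gauche with CN at 60° (0.5); Cl at 0° is gauche with Ph at 300° (0.9). Total 1.4 kcal/mol.
CN at 120° is eclipsed. Cl at 0° is eclipsed with Ph at 0° (2.9); H at 120° is eclipsed with CN at 120° (1.2); H at 240° is eclipsed with H at 240° (1.1). Total 5.2 kcal/mol.
CN at 180° is staggered. Cl at 0° is gauche with Ph at 60° (0.9). Total 0.9 kcal/mol.
CN at 240° is eclipsed. Cl at 0° is eclipsed with H at 0° (1.3); H at 120° is eclipsed with Ph at 120° (2.0); H at 240° is eclipsed with CN at 240° (1.2). Total 4.5 kcal/mol.
CN at 300° is staggered. Cl at 0° is gauche with CN at 300° (0.5). Total 0.5 kcal/mol.
The maximum (5.2 kcal/mol) occurs with CN at 120°.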